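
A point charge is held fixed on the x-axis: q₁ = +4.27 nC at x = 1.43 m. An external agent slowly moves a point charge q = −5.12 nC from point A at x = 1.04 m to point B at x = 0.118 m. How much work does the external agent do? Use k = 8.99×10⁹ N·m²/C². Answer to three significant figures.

3.54×10⁻⁷ J

For quasistatic motion the external work equals the change in potential energy: W_ext = qΔV = q(V_B − V_A).
At A: distance to the source charge is 0.390 m; V_A = kq₁/r = 98.4 V.
At B: distance to the source charge is 1.31 m; V_B = kq₁/r = 29.3 V.
ΔV = V_B − V_A = -69.2 V.
W_ext = qΔV = (-5.12×10⁻⁹ C)(-69.2 V) = 3.54×10⁻⁷ J.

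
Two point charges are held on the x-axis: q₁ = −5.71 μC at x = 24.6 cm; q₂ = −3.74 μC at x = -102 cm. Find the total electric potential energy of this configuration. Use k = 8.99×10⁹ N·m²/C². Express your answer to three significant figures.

The assembly work is the sum of pairwise potential energies, U = Σ_{i<j} kqᵢqⱼ/rᵢⱼ.
Pair separations: r₁₂ = 1.27 m.
U = (0.152) = 0.152 J.

0.152 J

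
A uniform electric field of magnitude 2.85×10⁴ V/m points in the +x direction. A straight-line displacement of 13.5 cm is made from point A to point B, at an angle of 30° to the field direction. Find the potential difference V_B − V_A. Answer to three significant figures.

-3330 V

Only the component of displacement along E changes the potential: ΔV = −E·d·cosθ.
ΔV = −(2.85×10⁴ V/m)(0.135 m)cos30° = -3330 V.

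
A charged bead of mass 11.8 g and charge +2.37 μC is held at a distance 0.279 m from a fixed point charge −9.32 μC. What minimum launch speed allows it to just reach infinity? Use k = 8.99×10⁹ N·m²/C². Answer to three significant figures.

To just escape, total mechanical energy must reach zero at infinity: ½mv²_min + U = 0, so ½mv²_min = −U = |kQq|/r.
|U| = |kQq|/r = (8.99×10⁹ N·m²/C²)(9.32×10⁻⁶)(2.37×10⁻⁶)/(0.279) = 0.712 J.
v_min = √(2|U|/m) = √(2·0.712/0.0118) = 11.0 m/s.

11.0 m/s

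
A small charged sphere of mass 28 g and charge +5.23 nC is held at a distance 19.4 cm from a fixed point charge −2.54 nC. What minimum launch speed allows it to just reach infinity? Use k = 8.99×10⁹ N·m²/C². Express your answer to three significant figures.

To just escape, total mechanical energy must reach zero at infinity: ½mv²_min + U = 0, so ½mv²_min = −U = |kQq|/r.
|U| = |kQq|/r = (8.99×10⁹ N·m²/C²)(2.54×10⁻⁹)(5.23×10⁻⁹)/(0.194) = 6.16×10⁻⁷ J.
v_min = √(2|U|/m) = √(2·6.16×10⁻⁷/0.0280) = 6.63×10⁻³ m/s.

6.63×10⁻³ m/s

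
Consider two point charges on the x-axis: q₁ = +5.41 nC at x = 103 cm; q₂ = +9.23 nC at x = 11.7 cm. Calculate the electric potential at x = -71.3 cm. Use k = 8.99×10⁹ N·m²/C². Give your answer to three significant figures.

Electric potential is a scalar, so the contributions from each charge add algebraically: V = Σ kqᵢ/rᵢ.
Distances from the field point to each charge: r₁ = 1.74 m, r₂ = 0.830 m.
V = k[(5.41×10⁻⁹)/(1.74) + (9.23×10⁻⁹)/(0.830)] = 128 V.

128 V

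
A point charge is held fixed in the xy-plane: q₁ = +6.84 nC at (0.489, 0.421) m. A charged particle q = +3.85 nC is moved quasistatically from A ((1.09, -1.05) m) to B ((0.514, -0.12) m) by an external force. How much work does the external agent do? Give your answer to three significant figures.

2.88×10⁻⁷ J

For quasistatic motion the external work equals the change in potential energy: W_ext = qΔV = q(V_B − V_A).
At A: distance to the source charge is 1.59 m; V_A = kq₁/r = 38.7 V.
At B: distance to the source charge is 0.542 m; V_B = kq₁/r = 114 V.
ΔV = V_B − V_A = 74.8 V.
W_ext = qΔV = (3.85×10⁻⁹ C)(74.8 V) = 2.88×10⁻⁷ J.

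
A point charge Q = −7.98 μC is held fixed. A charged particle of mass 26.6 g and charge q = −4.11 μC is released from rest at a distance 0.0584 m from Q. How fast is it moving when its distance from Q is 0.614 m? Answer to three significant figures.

Only the electrostatic force acts, so mechanical energy is conserved: ½mv² = U₁ − U₂ = kQq(1/r₁ − 1/r₂).
U₁ − U₂ = (8.99×10⁹ N·m²/C²)(-7.98×10⁻⁶ C)(-4.11×10⁻⁶ C)(1/0.0584 − 1/0.614) = 4.57 J.
v = √(2·4.57/0.0266) = 18.5 m/s.

18.5 m/s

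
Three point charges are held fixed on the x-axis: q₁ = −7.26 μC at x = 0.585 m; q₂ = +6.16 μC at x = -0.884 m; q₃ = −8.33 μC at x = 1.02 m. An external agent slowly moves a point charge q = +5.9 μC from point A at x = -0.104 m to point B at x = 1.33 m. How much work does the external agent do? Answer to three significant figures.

-1.26 J

For quasistatic motion the external work equals the change in potential energy: W_ext = qΔV = q(V_B − V_A).
At A: distances to the source charges are 0.689 m, 0.780 m, 1.12 m; V_A = Σ kqᵢ/rᵢ = -9.04×10⁴ V.
At B: distances to the source charges are 0.745 m, 2.21 m, 0.310 m; V_B = Σ kqᵢ/rᵢ = -3.04×10⁵ V.
ΔV = V_B − V_A = -2.14×10⁵ V.
W_ext = qΔV = (5.90×10⁻⁶ C)(-2.14×10⁵ V) = -1.26 J.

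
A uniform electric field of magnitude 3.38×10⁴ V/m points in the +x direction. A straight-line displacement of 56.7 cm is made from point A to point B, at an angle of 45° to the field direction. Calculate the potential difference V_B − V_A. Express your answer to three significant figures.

Only the component of displacement along E changes the potential: ΔV = −E·d·cosθ.
ΔV = −(3.38×10⁴ V/m)(0.567 m)cos45° = -1.36×10⁴ V.

-1.36×10⁴ V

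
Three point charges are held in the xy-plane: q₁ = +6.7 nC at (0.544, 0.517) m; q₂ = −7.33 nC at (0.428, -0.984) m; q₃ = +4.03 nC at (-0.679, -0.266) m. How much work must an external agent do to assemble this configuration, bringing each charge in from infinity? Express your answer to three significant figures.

-3.27×10⁻⁷ J

The assembly work is the sum of pairwise potential energies, U = Σ_{i<j} kqᵢqⱼ/rᵢⱼ.
Pair separations: r₁₂ = 1.51 m, r₁₃ = 1.45 m, r₂₃ = 1.32 m.
U = (-2.93×10⁻⁷) + (1.67×10⁻⁷) + (-2.01×10⁻⁷) = -3.27×10⁻⁷ J.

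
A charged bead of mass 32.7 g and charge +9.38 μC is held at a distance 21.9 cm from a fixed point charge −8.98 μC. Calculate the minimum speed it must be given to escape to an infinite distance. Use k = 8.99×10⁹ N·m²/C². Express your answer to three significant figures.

14.5 m/s

To just escape, total mechanical energy must reach zero at infinity: ½mv²_min + U = 0, so ½mv²_min = −U = |kQq|/r.
|U| = |kQq|/r = (8.99×10⁹ N·m²/C²)(8.98×10⁻⁶)(9.38×10⁻⁶)/(0.219) = 3.46 J.
v_min = √(2|U|/m) = √(2·3.46/0.0327) = 14.5 m/s.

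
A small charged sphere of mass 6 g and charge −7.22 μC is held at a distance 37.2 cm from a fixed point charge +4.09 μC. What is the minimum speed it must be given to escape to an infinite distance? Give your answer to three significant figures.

15.4 m/s

To just escape, total mechanical energy must reach zero at infinity: ½mv²_min + U = 0, so ½mv²_min = −U = |kQq|/r.
|U| = |kQq|/r = (8.99×10⁹ N·m²/C²)(4.09×10⁻⁶)(7.22×10⁻⁶)/(0.372) = 0.714 J.
v_min = √(2|U|/m) = √(2·0.714/6.00×10⁻³) = 15.4 m/s.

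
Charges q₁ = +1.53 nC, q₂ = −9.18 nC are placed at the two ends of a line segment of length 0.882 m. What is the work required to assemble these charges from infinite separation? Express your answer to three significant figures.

-1.43×10⁻⁷ J

The work to assemble the configuration equals its total potential energy, U = Σ kqᵢqⱼ/rᵢⱼ over all pairs.
The separation is r = 0.882 m.
U = (-1.43×10⁻⁷) = -1.43×10⁻⁷ J.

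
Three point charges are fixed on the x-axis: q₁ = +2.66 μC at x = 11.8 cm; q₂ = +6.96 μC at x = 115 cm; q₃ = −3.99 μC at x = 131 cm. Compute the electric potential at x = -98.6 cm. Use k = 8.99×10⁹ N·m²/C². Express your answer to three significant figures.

3.53×10⁴ V

The total potential is the scalar sum of each charge's contribution, V = Σ kqᵢ/rᵢ.
Distances from the field point to each charge: r₁ = 1.10 m, r₂ = 2.14 m, r₃ = 2.30 m.
V = k[(2.66×10⁻⁶)/(1.10) + (6.96×10⁻⁶)/(2.14) + (-3.99×10⁻⁶)/(2.30)] = 3.53×10⁴ V.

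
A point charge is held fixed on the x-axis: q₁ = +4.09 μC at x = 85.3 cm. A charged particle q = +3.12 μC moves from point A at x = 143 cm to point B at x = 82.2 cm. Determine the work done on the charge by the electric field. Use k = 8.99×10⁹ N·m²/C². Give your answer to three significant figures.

The work done by the electric force is W_field = −ΔU = −q(V_B − V_A) = q(V_A − V_B).
At A: distance to the source charge is 0.577 m; V_A = kq₁/r = 6.37×10⁴ V.
At B: distance to the source charge is 0.0310 m; V_B = kq₁/r = 1.19×10⁶ V.
ΔV = V_B − V_A = 1.12×10⁶ V.
W_field = −qΔV = −(3.12×10⁻⁶ C)(1.12×10⁶ V) = -3.50 J.

-3.50 J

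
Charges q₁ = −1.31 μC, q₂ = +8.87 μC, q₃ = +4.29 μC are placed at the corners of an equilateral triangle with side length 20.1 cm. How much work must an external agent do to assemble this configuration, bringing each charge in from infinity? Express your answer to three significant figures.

The work to assemble the configuration equals its total potential energy, U = Σ kqᵢqⱼ/rᵢⱼ over all pairs.
All three pair separations equal the side length, 0.201 m.
U = (-0.520) + (-0.251) + (1.70) = 0.931 J.

0.931 J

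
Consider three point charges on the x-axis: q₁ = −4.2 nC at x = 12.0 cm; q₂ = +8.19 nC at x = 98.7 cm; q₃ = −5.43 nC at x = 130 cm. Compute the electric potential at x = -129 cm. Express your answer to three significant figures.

-13.3 V

The total potential is the scalar sum of each charge's contribution, V = Σ kqᵢ/rᵢ.
Distances from the field point to each charge: r₁ = 1.41 m, r₂ = 2.28 m, r₃ = 2.59 m.
V = k[(-4.20×10⁻⁹)/(1.41) + (8.19×10⁻⁹)/(2.28) + (-5.43×10⁻⁹)/(2.59)] = -13.3 V.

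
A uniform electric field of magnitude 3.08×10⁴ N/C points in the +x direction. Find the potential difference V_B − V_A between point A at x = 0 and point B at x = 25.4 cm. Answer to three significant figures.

In a uniform field, potential decreases in the direction of E: V_B − V_A = −E·Δx.
V_B − V_A = −(3.08×10⁴ V/m)(0.254 m) = -7820 V.

-7820 V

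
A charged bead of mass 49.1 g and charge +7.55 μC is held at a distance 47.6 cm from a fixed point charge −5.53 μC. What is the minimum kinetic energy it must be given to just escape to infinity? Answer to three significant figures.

To just escape, total mechanical energy must reach zero at infinity: ½mv²_min + U = 0, so ½mv²_min = −U = |kQq|/r.
|U| = |kQq|/r = (8.99×10⁹ N·m²/C²)(5.53×10⁻⁶)(7.55×10⁻⁶)/(0.476) = 0.789 J.

0.789 J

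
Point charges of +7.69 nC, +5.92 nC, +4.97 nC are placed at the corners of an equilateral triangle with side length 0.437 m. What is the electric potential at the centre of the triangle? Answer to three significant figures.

Electric potential is a scalar, so the contributions from each charge add algebraically: V = Σ kqᵢ/rᵢ.
The distance from each vertex to the centroid is a/√3 = 0.252 m.
V = k[(7.69×10⁻⁹)/(0.252) + (5.92×10⁻⁹)/(0.252) + (4.97×10⁻⁹)/(0.252)] = 662 V.

662 V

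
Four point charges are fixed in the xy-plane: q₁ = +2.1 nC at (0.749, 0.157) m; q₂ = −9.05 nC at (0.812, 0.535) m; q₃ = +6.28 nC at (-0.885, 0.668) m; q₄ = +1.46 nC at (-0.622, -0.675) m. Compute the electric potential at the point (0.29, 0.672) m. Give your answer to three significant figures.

Electric potential is a scalar, so the contributions from each charge add algebraically: V = Σ kqᵢ/rᵢ.
Distances from the field point to each charge: r₁ = 0.690 m, r₂ = 0.540 m, r₃ = 1.18 m, r₄ = 1.63 m.
V = k[(2.10×10⁻⁹)/(0.690) + (-9.05×10⁻⁹)/(0.540) + (6.28×10⁻⁹)/(1.18) + (1.46×10⁻⁹)/(1.63)] = -67.3 V.

-67.3 V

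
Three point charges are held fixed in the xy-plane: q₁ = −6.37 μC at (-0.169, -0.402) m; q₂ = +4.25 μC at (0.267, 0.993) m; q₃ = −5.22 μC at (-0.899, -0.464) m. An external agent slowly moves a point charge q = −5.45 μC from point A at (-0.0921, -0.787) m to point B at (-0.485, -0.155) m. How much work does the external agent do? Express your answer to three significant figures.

For quasistatic motion the external work equals the change in potential energy: W_ext = qΔV = q(V_B − V_A).
At A: distances to the source charges are 0.393 m, 1.82 m, 0.869 m; V_A = Σ kqᵢ/rᵢ = -1.79×10⁵ V.
At B: distances to the source charges are 0.401 m, 1.37 m, 0.517 m; V_B = Σ kqᵢ/rᵢ = -2.06×10⁵ V.
ΔV = V_B − V_A = -2.70×10⁴ V.
W_ext = qΔV = (-5.45×10⁻⁶ C)(-2.70×10⁴ V) = 0.147 J.

0.147 J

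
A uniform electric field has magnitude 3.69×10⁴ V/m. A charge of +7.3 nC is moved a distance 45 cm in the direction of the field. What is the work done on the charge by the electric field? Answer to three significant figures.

1.21×10⁻⁴ J

The potential change for a displacement 45 cm in the direction of the field is ΔV = −Ed = -1.66×10⁴ V.
W_field = −qΔV = 1.21×10⁻⁴ J.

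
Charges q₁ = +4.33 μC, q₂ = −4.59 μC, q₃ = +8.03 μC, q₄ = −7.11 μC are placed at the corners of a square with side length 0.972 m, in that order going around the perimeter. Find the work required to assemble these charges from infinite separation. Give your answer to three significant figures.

The work to assemble the configuration equals its total potential energy, U = Σ kqᵢqⱼ/rᵢⱼ over all pairs.
The four side pairs have separation 0.972 m and the two diagonal pairs 1.37 m.
Summing all 6 pair terms gives U = -0.897 J.

-0.897 J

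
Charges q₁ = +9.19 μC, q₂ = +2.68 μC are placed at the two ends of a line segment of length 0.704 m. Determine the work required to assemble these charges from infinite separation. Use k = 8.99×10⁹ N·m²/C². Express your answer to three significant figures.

The assembly work is the sum of pairwise potential energies, U = Σ_{i<j} kqᵢqⱼ/rᵢⱼ.
The separation is r = 0.704 m.
U = (0.315) = 0.315 J.

0.315 J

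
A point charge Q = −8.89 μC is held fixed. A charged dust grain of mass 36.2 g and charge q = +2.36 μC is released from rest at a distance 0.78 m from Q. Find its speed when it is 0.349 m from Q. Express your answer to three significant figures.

Only the electrostatic force acts, so mechanical energy is conserved: ½mv² = U₁ − U₂ = kQq(1/r₁ − 1/r₂).
U₁ − U₂ = (8.99×10⁹ N·m²/C²)(-8.89×10⁻⁶ C)(2.36×10⁻⁶ C)(1/0.780 − 1/0.349) = 0.299 J.
v = √(2·0.299/0.0362) = 4.06 m/s.

4.06 m/s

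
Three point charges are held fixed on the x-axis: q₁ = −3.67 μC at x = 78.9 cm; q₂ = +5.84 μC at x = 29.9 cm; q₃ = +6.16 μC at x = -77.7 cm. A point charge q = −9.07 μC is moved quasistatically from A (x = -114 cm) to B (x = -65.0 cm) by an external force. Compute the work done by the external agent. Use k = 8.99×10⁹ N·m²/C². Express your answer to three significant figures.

-2.69 J

For quasistatic motion the external work equals the change in potential energy: W_ext = qΔV = q(V_B − V_A).
At A: distances to the source charges are 1.93 m, 1.44 m, 0.363 m; V_A = Σ kqᵢ/rᵢ = 1.72×10⁵ V.
At B: distances to the source charges are 1.44 m, 0.949 m, 0.127 m; V_B = Σ kqᵢ/rᵢ = 4.68×10⁵ V.
ΔV = V_B − V_A = 2.97×10⁵ V.
W_ext = qΔV = (-9.07×10⁻⁶ C)(2.97×10⁵ V) = -2.69 J.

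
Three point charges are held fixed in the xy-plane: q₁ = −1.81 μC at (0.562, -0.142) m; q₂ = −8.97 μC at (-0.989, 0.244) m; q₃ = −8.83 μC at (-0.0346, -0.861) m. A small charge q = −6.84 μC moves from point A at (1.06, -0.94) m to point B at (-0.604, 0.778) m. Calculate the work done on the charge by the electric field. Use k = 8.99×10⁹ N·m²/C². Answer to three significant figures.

The work done by the electric force is W_field = −ΔU = −q(V_B − V_A) = q(V_A − V_B).
At A: distances to the source charges are 0.941 m, 2.37 m, 1.10 m; V_A = Σ kqᵢ/rᵢ = -1.24×10⁵ V.
At B: distances to the source charges are 1.49 m, 0.658 m, 1.74 m; V_B = Σ kqᵢ/rᵢ = -1.79×10⁵ V.
ΔV = V_B − V_A = -5.55×10⁴ V.
W_field = −qΔV = −(-6.84×10⁻⁶ C)(-5.55×10⁴ V) = -0.380 J.

-0.380 J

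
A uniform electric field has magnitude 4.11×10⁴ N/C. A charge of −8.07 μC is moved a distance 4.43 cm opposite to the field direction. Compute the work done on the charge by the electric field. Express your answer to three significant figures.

The potential change for a displacement 4.43 cm opposite to the field direction is ΔV = +Ed = 1820 V.
W_field = −qΔV = 0.0147 J.

0.0147 J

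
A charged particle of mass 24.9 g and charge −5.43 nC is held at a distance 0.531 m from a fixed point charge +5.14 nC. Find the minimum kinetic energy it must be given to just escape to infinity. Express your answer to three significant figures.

To just escape, total mechanical energy must reach zero at infinity: ½mv²_min + U = 0, so ½mv²_min = −U = |kQq|/r.
|U| = |kQq|/r = (8.99×10⁹ N·m²/C²)(5.14×10⁻⁹)(5.43×10⁻⁹)/(0.531) = 4.73×10⁻⁷ J.

4.73×10⁻⁷ J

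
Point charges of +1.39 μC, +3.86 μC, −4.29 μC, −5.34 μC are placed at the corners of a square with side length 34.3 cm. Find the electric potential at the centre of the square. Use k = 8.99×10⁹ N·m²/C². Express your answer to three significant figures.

-1.62×10⁵ V

The total potential is the scalar sum of each charge's contribution, V = Σ kqᵢ/rᵢ.
The distance from each corner to the centre is a√2/2 = 0.243 m.
V = k[(1.39×10⁻⁶)/(0.243) + (3.86×10⁻⁶)/(0.243) + (-4.29×10⁻⁶)/(0.243) + (-5.34×10⁻⁶)/(0.243)] = -1.62×10⁵ V.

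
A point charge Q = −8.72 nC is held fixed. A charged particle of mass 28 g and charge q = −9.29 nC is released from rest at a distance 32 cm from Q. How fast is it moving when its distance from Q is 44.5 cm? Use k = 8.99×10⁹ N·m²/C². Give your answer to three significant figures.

Only the electrostatic force acts, so mechanical energy is conserved: ½mv² = U₁ − U₂ = kQq(1/r₁ − 1/r₂).
U₁ − U₂ = (8.99×10⁹ N·m²/C²)(-8.72×10⁻⁹ C)(-9.29×10⁻⁹ C)(1/0.320 − 1/0.445) = 6.39×10⁻⁷ J.
v = √(2·6.39×10⁻⁷/0.0280) = 6.76×10⁻³ m/s.

6.76×10⁻³ m/s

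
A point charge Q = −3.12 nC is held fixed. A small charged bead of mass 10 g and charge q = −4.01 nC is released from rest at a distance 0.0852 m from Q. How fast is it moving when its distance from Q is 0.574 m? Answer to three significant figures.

Only the electrostatic force acts, so mechanical energy is conserved: ½mv² = U₁ − U₂ = kQq(1/r₁ − 1/r₂).
U₁ − U₂ = (8.99×10⁹ N·m²/C²)(-3.12×10⁻⁹ C)(-4.01×10⁻⁹ C)(1/0.0852 − 1/0.574) = 1.12×10⁻⁶ J.
v = √(2·1.12×10⁻⁶/0.0100) = 0.0150 m/s.

0.0150 m/s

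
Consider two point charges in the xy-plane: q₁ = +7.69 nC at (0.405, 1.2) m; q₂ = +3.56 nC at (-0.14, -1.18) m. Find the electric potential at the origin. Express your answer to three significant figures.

81.5 V

Electric potential is a scalar, so the contributions from each charge add algebraically: V = Σ kqᵢ/rᵢ.
Distances from the field point to each charge: r₁ = 1.27 m, r₂ = 1.19 m.
V = k[(7.69×10⁻⁹)/(1.27) + (3.56×10⁻⁹)/(1.19)] = 81.5 V.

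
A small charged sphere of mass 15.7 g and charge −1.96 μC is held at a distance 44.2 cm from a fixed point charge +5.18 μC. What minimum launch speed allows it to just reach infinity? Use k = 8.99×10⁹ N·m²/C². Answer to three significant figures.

5.13 m/s

To just escape, total mechanical energy must reach zero at infinity: ½mv²_min + U = 0, so ½mv²_min = −U = |kQq|/r.
|U| = |kQq|/r = (8.99×10⁹ N·m²/C²)(5.18×10⁻⁶)(1.96×10⁻⁶)/(0.442) = 0.207 J.
v_min = √(2|U|/m) = √(2·0.207/0.0157) = 5.13 m/s.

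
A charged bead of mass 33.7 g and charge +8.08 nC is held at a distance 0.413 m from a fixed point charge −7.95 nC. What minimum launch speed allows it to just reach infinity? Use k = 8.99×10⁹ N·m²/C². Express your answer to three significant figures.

9.11×10⁻³ m/s

To just escape, total mechanical energy must reach zero at infinity: ½mv²_min + U = 0, so ½mv²_min = −U = |kQq|/r.
|U| = |kQq|/r = (8.99×10⁹ N·m²/C²)(7.95×10⁻⁹)(8.08×10⁻⁹)/(0.413) = 1.40×10⁻⁶ J.
v_min = √(2|U|/m) = √(2·1.40×10⁻⁶/0.0337) = 9.11×10⁻³ m/s.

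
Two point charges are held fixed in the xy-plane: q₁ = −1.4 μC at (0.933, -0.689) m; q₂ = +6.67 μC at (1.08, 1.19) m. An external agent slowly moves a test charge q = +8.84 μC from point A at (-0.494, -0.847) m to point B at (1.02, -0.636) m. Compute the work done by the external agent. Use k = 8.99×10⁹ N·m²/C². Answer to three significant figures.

For quasistatic motion the external work equals the change in potential energy: W_ext = qΔV = q(V_B − V_A).
At A: distances to the source charges are 1.44 m, 2.57 m; V_A = Σ kqᵢ/rᵢ = 1.45×10⁴ V.
At B: distances to the source charges are 0.102 m, 1.83 m; V_B = Σ kqᵢ/rᵢ = -9.07×10⁴ V.
ΔV = V_B − V_A = -1.05×10⁵ V.
W_ext = qΔV = (8.84×10⁻⁶ C)(-1.05×10⁵ V) = -0.930 J.

-0.930 J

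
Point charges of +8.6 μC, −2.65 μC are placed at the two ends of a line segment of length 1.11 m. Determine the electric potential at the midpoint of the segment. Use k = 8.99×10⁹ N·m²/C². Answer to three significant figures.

9.64×10⁴ V

The total potential is the scalar sum of each charge's contribution, V = Σ kqᵢ/rᵢ.
Each charge is 0.555 m from the midpoint.
V = k[(8.60×10⁻⁶)/(0.555) + (-2.65×10⁻⁶)/(0.555)] = 9.64×10⁴ V.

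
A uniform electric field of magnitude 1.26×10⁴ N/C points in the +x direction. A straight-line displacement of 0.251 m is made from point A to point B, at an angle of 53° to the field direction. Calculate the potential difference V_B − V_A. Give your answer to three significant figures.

Only the component of displacement along E changes the potential: ΔV = −E·d·cosθ.
ΔV = −(1.26×10⁴ V/m)(0.251 m)cos53° = -1900 V.

-1900 V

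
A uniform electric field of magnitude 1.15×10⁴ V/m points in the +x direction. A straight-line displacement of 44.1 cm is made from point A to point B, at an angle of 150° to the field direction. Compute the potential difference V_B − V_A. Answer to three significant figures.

Only the component of displacement along E changes the potential: ΔV = −E·d·cosθ.
ΔV = −(1.15×10⁴ V/m)(0.441 m)cos150° = 4390 V.

4390 V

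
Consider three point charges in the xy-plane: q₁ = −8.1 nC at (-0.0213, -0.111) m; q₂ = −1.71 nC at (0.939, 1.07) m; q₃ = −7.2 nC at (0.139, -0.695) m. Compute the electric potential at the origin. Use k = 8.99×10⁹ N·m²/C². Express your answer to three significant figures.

Electric potential is a scalar, so the contributions from each charge add algebraically: V = Σ kqᵢ/rᵢ.
Distances from the field point to each charge: r₁ = 0.113 m, r₂ = 1.42 m, r₃ = 0.709 m.
V = k[(-8.10×10⁻⁹)/(0.113) + (-1.71×10⁻⁹)/(1.42) + (-7.20×10⁻⁹)/(0.709)] = -746 V.

-746 V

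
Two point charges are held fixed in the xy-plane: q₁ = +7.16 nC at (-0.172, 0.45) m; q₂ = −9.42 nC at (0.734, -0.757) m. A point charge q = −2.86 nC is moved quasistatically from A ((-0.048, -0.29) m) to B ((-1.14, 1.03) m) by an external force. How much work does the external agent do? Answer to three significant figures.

For quasistatic motion the external work equals the change in potential energy: W_ext = qΔV = q(V_B − V_A).
At A: distances to the source charges are 0.750 m, 0.911 m; V_A = Σ kqᵢ/rᵢ = -7.19 V.
At B: distances to the source charges are 1.13 m, 2.59 m; V_B = Σ kqᵢ/rᵢ = 24.3 V.
ΔV = V_B − V_A = 31.5 V.
W_ext = qΔV = (-2.86×10⁻⁹ C)(31.5 V) = -9.02×10⁻⁸ J.

-9.02×10⁻⁸ J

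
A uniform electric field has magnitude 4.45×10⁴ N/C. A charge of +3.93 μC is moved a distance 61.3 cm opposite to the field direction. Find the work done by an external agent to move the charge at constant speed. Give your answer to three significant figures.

The potential change for a displacement 61.3 cm opposite to the field direction is ΔV = +Ed = 2.73×10⁴ V.
W_ext = qΔV = 0.107 J.

0.107 J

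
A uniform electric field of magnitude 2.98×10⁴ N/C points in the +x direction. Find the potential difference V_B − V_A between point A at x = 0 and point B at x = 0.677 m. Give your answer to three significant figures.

-2.02×10⁴ V

In a uniform field, potential decreases in the direction of E: V_B − V_A = −E·Δx.
V_B − V_A = −(2.98×10⁴ V/m)(0.677 m) = -2.02×10⁴ V.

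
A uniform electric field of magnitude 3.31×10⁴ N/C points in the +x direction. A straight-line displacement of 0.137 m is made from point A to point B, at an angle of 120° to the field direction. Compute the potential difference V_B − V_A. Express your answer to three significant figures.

Only the component of displacement along E changes the potential: ΔV = −E·d·cosθ.
ΔV = −(3.31×10⁴ V/m)(0.137 m)cos120° = 2270 V.

2270 V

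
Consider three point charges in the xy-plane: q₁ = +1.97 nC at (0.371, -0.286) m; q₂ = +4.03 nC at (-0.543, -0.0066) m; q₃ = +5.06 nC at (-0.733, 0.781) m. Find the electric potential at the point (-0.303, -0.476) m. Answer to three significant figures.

128 V

Electric potential is a scalar, so the contributions from each charge add algebraically: V = Σ kqᵢ/rᵢ.
Distances from the field point to each charge: r₁ = 0.700 m, r₂ = 0.527 m, r₃ = 1.33 m.
V = k[(1.97×10⁻⁹)/(0.700) + (4.03×10⁻⁹)/(0.527) + (5.06×10⁻⁹)/(1.33)] = 128 V.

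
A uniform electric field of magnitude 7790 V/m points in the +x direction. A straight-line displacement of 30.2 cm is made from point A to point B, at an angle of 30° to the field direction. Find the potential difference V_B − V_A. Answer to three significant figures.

Only the component of displacement along E changes the potential: ΔV = −E·d·cosθ.
ΔV = −(7790 V/m)(0.302 m)cos30° = -2040 V.

-2040 V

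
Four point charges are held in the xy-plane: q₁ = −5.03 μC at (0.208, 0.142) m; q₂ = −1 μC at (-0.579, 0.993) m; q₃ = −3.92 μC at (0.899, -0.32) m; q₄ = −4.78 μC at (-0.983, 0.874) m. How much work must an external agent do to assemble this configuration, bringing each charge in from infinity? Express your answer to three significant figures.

The assembly work is the sum of pairwise potential energies, U = Σ_{i<j} kqᵢqⱼ/rᵢⱼ.
Pair separations: r₁₂ = 1.16 m, r₁₃ = 0.831 m, r₁₄ = 1.40 m, r₂₃ = 1.98 m, r₂₄ = 0.421 m, r₃₄ = 2.23 m.
Summing all 6 pair terms gives U = 0.602 J.

0.602 J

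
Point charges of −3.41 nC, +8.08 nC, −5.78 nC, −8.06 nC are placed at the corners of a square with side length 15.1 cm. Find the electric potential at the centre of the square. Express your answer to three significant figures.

-772 V

Electric potential is a scalar, so the contributions from each charge add algebraically: V = Σ kqᵢ/rᵢ.
The distance from each corner to the centre is a√2/2 = 0.107 m.
V = k[(-3.41×10⁻⁹)/(0.107) + (8.08×10⁻⁹)/(0.107) + (-5.78×10⁻⁹)/(0.107) + (-8.06×10⁻⁹)/(0.107)] = -772 V.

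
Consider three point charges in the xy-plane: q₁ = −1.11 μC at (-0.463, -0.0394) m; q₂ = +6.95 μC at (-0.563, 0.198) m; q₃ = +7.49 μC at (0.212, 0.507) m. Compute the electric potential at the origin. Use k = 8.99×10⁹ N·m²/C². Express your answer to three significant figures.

Electric potential is a scalar, so the contributions from each charge add algebraically: V = Σ kqᵢ/rᵢ.
Distances from the field point to each charge: r₁ = 0.465 m, r₂ = 0.597 m, r₃ = 0.550 m.
V = k[(-1.11×10⁻⁶)/(0.465) + (6.95×10⁻⁶)/(0.597) + (7.49×10⁻⁶)/(0.550)] = 2.06×10⁵ V.

2.06×10⁵ V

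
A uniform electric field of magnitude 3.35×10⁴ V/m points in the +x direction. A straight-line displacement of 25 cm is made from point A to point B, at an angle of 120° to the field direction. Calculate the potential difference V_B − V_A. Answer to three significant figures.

4190 V

Only the component of displacement along E changes the potential: ΔV = −E·d·cosθ.
ΔV = −(3.35×10⁴ V/m)(0.250 m)cos120° = 4190 V.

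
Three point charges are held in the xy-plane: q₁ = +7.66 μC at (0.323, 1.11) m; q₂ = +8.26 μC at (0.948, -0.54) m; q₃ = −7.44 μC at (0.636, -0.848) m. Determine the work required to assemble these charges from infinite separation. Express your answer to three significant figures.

-1.20 J

The assembly work is the sum of pairwise potential energies, U = Σ_{i<j} kqᵢqⱼ/rᵢⱼ.
Pair separations: r₁₂ = 1.76 m, r₁₃ = 1.98 m, r₂₃ = 0.438 m.
U = (0.322) + (-0.258) + (-1.26) = -1.20 J.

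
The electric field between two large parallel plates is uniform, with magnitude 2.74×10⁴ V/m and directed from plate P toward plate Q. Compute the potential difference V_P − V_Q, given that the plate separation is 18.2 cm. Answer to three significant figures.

4990 V

In a uniform field, potential decreases in the direction of E: ΔV = −E·d for a displacement d parallel to E.
Going from Q to P is a displacement of 18.2 cm opposite to the field, so V_P − V_Q = +Ed = 4990 V.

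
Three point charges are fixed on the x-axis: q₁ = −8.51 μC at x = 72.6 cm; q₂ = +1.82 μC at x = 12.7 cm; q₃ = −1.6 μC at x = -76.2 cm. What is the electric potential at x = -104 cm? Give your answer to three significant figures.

-8.10×10⁴ V

Electric potential is a scalar, so the contributions from each charge add algebraically: V = Σ kqᵢ/rᵢ.
Distances from the field point to each charge: r₁ = 1.77 m, r₂ = 1.17 m, r₃ = 0.278 m.
V = k[(-8.51×10⁻⁶)/(1.77) + (1.82×10⁻⁶)/(1.17) + (-1.60×10⁻⁶)/(0.278)] = -8.10×10⁴ V.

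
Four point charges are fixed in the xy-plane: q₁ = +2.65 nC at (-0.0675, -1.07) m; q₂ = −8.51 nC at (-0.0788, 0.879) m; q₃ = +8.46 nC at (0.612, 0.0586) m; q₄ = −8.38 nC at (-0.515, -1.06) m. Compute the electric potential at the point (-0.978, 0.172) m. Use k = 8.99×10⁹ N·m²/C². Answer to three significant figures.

The total potential is the scalar sum of each charge's contribution, V = Σ kqᵢ/rᵢ.
Distances from the field point to each charge: r₁ = 1.54 m, r₂ = 1.14 m, r₃ = 1.59 m, r₄ = 1.32 m.
V = k[(2.65×10⁻⁹)/(1.54) + (-8.51×10⁻⁹)/(1.14) + (8.46×10⁻⁹)/(1.59) + (-8.38×10⁻⁹)/(1.32)] = -60.9 V.

-60.9 V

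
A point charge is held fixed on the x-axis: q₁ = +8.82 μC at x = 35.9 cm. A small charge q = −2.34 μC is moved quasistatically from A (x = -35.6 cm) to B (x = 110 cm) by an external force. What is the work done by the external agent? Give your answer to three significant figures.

For quasistatic motion the external work equals the change in potential energy: W_ext = qΔV = q(V_B − V_A).
At A: distance to the source charge is 0.715 m; V_A = kq₁/r = 1.11×10⁵ V.
At B: distance to the source charge is 0.741 m; V_B = kq₁/r = 1.07×10⁵ V.
ΔV = V_B − V_A = -3890 V.
W_ext = qΔV = (-2.34×10⁻⁶ C)(-3890 V) = 9.11×10⁻³ J.

9.11×10⁻³ J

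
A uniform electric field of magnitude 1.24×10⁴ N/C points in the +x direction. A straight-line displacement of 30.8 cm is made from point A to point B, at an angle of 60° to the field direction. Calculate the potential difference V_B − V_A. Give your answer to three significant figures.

-1910 V

Only the component of displacement along E changes the potential: ΔV = −E·d·cosθ.
ΔV = −(1.24×10⁴ V/m)(0.308 m)cos60° = -1910 V.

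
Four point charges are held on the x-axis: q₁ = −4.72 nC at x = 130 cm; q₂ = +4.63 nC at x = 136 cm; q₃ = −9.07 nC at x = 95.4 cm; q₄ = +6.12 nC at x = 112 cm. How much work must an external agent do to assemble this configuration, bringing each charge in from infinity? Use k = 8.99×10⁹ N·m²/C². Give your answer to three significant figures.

The assembly work is the sum of pairwise potential energies, U = Σ_{i<j} kqᵢqⱼ/rᵢⱼ.
Pair separations: r₁₂ = 0.0600 m, r₁₃ = 0.346 m, r₁₄ = 0.180 m, r₂₃ = 0.406 m, r₂₄ = 0.240 m, r₃₄ = 0.166 m.
Summing all 6 pair terms gives U = -6.48×10⁻⁶ J.

-6.48×10⁻⁶ J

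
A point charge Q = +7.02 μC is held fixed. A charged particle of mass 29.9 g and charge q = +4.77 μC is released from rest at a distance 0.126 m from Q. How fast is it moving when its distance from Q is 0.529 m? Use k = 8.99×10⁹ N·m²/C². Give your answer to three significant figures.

11.0 m/s

Only the electrostatic force acts, so mechanical energy is conserved: ½mv² = U₁ − U₂ = kQq(1/r₁ − 1/r₂).
U₁ − U₂ = (8.99×10⁹ N·m²/C²)(7.02×10⁻⁶ C)(4.77×10⁻⁶ C)(1/0.126 − 1/0.529) = 1.82 J.
v = √(2·1.82/0.0299) = 11.0 m/s.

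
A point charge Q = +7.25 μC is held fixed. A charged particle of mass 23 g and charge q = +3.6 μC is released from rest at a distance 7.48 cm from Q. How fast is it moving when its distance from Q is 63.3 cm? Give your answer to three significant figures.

Only the electrostatic force acts, so mechanical energy is conserved: ½mv² = U₁ − U₂ = kQq(1/r₁ − 1/r₂).
U₁ − U₂ = (8.99×10⁹ N·m²/C²)(7.25×10⁻⁶ C)(3.60×10⁻⁶ C)(1/0.0748 − 1/0.633) = 2.77 J.
v = √(2·2.77/0.0230) = 15.5 m/s.

15.5 m/s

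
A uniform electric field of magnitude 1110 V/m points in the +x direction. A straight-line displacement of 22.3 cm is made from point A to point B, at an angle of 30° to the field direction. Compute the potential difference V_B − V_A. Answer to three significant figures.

Only the component of displacement along E changes the potential: ΔV = −E·d·cosθ.
ΔV = −(1110 V/m)(0.223 m)cos30° = -214 V.

-214 V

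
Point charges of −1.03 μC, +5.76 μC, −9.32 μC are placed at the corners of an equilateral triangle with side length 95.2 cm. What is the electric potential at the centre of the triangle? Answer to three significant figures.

The total potential is the scalar sum of each charge's contribution, V = Σ kqᵢ/rᵢ.
The distance from each vertex to the centroid is a/√3 = 0.550 m.
V = k[(-1.03×10⁻⁶)/(0.550) + (5.76×10⁻⁶)/(0.550) + (-9.32×10⁻⁶)/(0.550)] = -7.51×10⁴ V.

-7.51×10⁴ V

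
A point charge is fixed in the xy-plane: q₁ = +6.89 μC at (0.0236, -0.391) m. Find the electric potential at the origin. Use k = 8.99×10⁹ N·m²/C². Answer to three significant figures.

1.58×10⁵ V

The total potential is the scalar sum of each charge's contribution, V = Σ kqᵢ/rᵢ.
Distances from the field point to each charge: r₁ = 0.392 m.
V = k[(6.89×10⁻⁶)/(0.392)] = 1.58×10⁵ V.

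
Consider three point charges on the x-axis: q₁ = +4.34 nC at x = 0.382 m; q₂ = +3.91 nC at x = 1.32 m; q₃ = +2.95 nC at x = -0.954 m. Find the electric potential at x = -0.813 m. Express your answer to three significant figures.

237 V

The total potential is the scalar sum of each charge's contribution, V = Σ kqᵢ/rᵢ.
Distances from the field point to each charge: r₁ = 1.19 m, r₂ = 2.13 m, r₃ = 0.141 m.
V = k[(4.34×10⁻⁹)/(1.19) + (3.91×10⁻⁹)/(2.13) + (2.95×10⁻⁹)/(0.141)] = 237 V.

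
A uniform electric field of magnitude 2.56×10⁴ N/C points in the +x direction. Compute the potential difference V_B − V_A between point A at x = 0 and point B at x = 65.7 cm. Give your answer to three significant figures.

In a uniform field, potential decreases in the direction of E: V_B − V_A = −E·Δx.
V_B − V_A = −(2.56×10⁴ V/m)(0.657 m) = -1.68×10⁴ V.

-1.68×10⁴ V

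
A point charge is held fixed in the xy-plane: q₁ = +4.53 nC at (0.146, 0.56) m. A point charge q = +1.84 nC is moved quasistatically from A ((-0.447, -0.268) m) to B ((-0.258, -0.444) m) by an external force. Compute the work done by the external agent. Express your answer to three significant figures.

-4.34×10⁻⁹ J

For quasistatic motion the external work equals the change in potential energy: W_ext = qΔV = q(V_B − V_A).
At A: distance to the source charge is 1.02 m; V_A = kq₁/r = 40.0 V.
At B: distance to the source charge is 1.08 m; V_B = kq₁/r = 37.6 V.
ΔV = V_B − V_A = -2.36 V.
W_ext = qΔV = (1.84×10⁻⁹ C)(-2.36 V) = -4.34×10⁻⁹ J.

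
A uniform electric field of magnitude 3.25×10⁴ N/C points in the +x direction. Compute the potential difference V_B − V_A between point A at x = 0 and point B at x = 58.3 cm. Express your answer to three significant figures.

-1.89×10⁴ V

In a uniform field, potential decreases in the direction of E: V_B − V_A = −E·Δx.
V_B − V_A = −(3.25×10⁴ V/m)(0.583 m) = -1.89×10⁴ V.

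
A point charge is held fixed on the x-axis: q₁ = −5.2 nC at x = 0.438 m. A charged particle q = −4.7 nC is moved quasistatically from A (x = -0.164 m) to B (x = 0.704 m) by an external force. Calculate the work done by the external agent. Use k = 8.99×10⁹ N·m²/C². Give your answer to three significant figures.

4.61×10⁻⁷ J

For quasistatic motion the external work equals the change in potential energy: W_ext = qΔV = q(V_B − V_A).
At A: distance to the source charge is 0.602 m; V_A = kq₁/r = -77.7 V.
At B: distance to the source charge is 0.266 m; V_B = kq₁/r = -176 V.
ΔV = V_B − V_A = -98.1 V.
W_ext = qΔV = (-4.70×10⁻⁹ C)(-98.1 V) = 4.61×10⁻⁷ J.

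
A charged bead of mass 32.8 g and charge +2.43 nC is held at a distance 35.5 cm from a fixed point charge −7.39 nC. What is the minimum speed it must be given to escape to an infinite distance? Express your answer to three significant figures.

5.27×10⁻³ m/s

To just escape, total mechanical energy must reach zero at infinity: ½mv²_min + U = 0, so ½mv²_min = −U = |kQq|/r.
|U| = |kQq|/r = (8.99×10⁹ N·m²/C²)(7.39×10⁻⁹)(2.43×10⁻⁹)/(0.355) = 4.55×10⁻⁷ J.
v_min = √(2|U|/m) = √(2·4.55×10⁻⁷/0.0328) = 5.27×10⁻³ m/s.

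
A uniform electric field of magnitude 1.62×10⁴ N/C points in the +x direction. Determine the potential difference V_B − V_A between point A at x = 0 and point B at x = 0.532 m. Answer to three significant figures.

In a uniform field, potential decreases in the direction of E: V_B − V_A = −E·Δx.
V_B − V_A = −(1.62×10⁴ V/m)(0.532 m) = -8620 V.

-8620 V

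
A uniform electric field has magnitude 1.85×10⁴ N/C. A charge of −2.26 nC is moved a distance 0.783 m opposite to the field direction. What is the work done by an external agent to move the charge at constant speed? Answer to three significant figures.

-3.27×10⁻⁵ J

The potential change for a displacement 0.783 m opposite to the field direction is ΔV = +Ed = 1.45×10⁴ V.
W_ext = qΔV = -3.27×10⁻⁵ J.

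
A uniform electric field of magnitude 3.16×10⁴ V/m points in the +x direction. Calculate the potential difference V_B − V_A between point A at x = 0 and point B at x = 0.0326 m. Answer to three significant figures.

-1030 V

In a uniform field, potential decreases in the direction of E: V_B − V_A = −E·Δx.
V_B − V_A = −(3.16×10⁴ V/m)(0.0326 m) = -1030 V.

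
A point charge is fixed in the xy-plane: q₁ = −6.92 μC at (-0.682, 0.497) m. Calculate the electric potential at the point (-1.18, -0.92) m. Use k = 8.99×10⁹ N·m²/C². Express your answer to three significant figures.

Electric potential is a scalar, so the contributions from each charge add algebraically: V = Σ kqᵢ/rᵢ.
Distances from the field point to each charge: r₁ = 1.50 m.
V = k[(-6.92×10⁻⁶)/(1.50)] = -4.14×10⁴ V.

-4.14×10⁴ V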